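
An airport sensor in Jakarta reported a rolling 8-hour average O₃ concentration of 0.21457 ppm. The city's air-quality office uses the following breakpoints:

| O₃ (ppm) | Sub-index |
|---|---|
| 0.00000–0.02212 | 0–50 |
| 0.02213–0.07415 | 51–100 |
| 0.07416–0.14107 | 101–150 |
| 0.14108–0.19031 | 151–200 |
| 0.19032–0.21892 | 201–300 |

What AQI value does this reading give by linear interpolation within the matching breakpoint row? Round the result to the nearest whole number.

O₃: row 0.19032–0.21892 (AQI 201–300). (300−201)·(0.21457−0.19032)/(0.21892−0.19032) + 201 = 99·0.02425/0.02860 + 201 ≈ 284.94 → 285.

285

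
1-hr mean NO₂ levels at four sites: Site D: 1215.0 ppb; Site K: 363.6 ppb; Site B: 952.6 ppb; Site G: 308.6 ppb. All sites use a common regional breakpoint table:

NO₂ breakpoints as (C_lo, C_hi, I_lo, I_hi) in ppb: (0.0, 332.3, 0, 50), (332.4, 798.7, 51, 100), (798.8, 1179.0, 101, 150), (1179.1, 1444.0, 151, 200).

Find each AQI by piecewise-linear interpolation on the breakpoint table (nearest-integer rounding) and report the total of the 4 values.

Site D: row 1179.1–1444.0 (AQI 151–200). (200−151)·(1215.0−1179.1)/(1444.0−1179.1) + 151 = 49·35.9/264.9 + 151 ≈ 157.64 → 158.
Site K: row 332.4–798.7 (AQI 51–100). (100−51)·(363.6−332.4)/(798.7−332.4) + 51 = 49·31.2/466.3 + 51 ≈ 54.28 → 54.
Site B: 952.6 lies in 798.8–1179.0, so I_lo=101, I_hi=150, C_lo=798.8, C_hi=1179.0.
(150−101)/(1179.0−798.8) × (952.6−798.8) + 101 = 49/380.2 × 153.8 + 101 ≈ 120.82 → 121.
Site G: 308.6 ∈ [0.0, 332.3] ↔ index [0, 50].
0 + (308.6−0.0)·(50−0)/(332.3−0.0) = 0 + 308.6·50/332.3 ≈ 46.43, so AQI = 46.
AQIs: Site D=158, Site K=54, Site B=121, Site G=46. Sum = 158 + 54 + 121 + 46 = 379.

379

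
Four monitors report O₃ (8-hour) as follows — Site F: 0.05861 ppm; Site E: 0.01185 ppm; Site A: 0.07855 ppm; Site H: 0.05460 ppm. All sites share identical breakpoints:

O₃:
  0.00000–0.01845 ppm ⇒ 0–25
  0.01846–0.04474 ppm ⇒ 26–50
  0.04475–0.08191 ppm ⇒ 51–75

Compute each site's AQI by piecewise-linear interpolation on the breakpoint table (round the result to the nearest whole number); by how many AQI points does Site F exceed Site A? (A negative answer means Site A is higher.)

Site F: row 0.04475–0.08191 (AQI 51–75). (75−51)·(0.05861−0.04475)/(0.08191−0.04475) + 51 = 24·0.01386/0.03716 + 51 ≈ 59.95 → 60.
Site E: row 0.00000–0.01845 (AQI 0–25). (25−0)·(0.01185−0.00000)/(0.01845−0.00000) + 0 = 25·0.01185/0.01845 + 0 ≈ 16.06 → 16.
Site A: row 0.04475–0.08191 (AQI 51–75). (75−51)·(0.07855−0.04475)/(0.08191−0.04475) + 51 = 24·0.03380/0.03716 + 51 ≈ 72.83 → 73.
Site H: 0.05460 ∈ [0.04475, 0.08191] ↔ index [51, 75].
51 + (0.05460−0.04475)·(75−51)/(0.08191−0.04475) = 51 + 0.00985·24/0.03716 ≈ 57.36, so AQI = 57.
AQIs: Site F=60, Site E=16, Site A=73, Site H=57. Site F (60) − Site A (73) = -13.

-13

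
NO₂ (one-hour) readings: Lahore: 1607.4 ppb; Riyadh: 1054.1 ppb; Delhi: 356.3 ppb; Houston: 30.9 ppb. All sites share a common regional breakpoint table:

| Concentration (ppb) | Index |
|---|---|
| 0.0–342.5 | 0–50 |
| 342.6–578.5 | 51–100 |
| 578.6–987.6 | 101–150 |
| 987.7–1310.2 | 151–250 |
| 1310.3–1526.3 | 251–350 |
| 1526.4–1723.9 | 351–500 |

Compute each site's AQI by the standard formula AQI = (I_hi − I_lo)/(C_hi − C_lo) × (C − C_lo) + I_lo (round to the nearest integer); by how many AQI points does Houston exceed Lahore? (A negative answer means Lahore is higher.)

Lahore: 1607.4 ∈ [1526.4, 1723.9] ↔ index [351, 500].
351 + (1607.4−1526.4)·(500−351)/(1723.9−1526.4) = 351 + 81.0·149/197.5 ≈ 412.11, so AQI = 412.
Riyadh: 1054.1 lies in 987.7–1310.2, so I_lo=151, I_hi=250, C_lo=987.7, C_hi=1310.2.
(250−151)/(1310.2−987.7) × (1054.1−987.7) + 151 = 99/322.5 × 66.4 + 151 ≈ 171.38 → 171.
Delhi: 356.3 lies in 342.6–578.5, so I_lo=51, I_hi=100, C_lo=342.6, C_hi=578.5.
(100−51)/(578.5−342.6) × (356.3−342.6) + 51 = 49/235.9 × 13.7 + 51 ≈ 53.85 → 54.
Houston: 30.9 lies in 0.0–342.5, so I_lo=0, I_hi=50, C_lo=0.0, C_hi=342.5.
(50−0)/(342.5−0.0) × (30.9−0.0) + 0 = 50/342.5 × 30.9 + 0 ≈ 4.51 → 5.
AQIs: Lahore=412, Riyadh=171, Delhi=54, Houston=5. Houston (5) − Lahore (412) = -407.

-407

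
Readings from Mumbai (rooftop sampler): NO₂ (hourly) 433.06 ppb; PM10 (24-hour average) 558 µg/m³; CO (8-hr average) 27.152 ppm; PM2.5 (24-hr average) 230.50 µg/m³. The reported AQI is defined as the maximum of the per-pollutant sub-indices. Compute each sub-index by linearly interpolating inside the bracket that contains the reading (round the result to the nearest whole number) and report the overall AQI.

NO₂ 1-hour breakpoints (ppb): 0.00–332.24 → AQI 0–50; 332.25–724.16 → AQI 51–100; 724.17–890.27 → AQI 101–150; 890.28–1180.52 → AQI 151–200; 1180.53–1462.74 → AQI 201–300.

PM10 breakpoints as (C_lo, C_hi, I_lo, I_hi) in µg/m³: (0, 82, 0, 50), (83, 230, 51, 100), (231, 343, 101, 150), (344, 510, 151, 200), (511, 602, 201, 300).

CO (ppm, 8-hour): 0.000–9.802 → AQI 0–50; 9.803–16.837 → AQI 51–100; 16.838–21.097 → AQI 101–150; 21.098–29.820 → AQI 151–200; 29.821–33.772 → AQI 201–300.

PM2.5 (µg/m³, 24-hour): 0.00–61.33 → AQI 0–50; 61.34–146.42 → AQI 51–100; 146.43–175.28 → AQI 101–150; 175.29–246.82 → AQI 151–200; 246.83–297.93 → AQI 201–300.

NO₂: 433.06 ∈ [332.25, 724.16] ↔ index [51, 100].
51 + (433.06−332.25)·(100−51)/(724.16−332.25) = 51 + 100.81·49/391.91 ≈ 63.60, so AQI = 64.
PM10: 558 lies in 511–602, so I_lo=201, I_hi=300, C_lo=511, C_hi=602.
(300−201)/(602−511) × (558−511) + 201 = 99/91 × 47 + 201 ≈ 252.13 → 252.
CO 27.152: bracket 21.098–29.820 → index 151–200; slope 49/8.722, offset 6.054.
AQI = 151 + 49/8.722·6.054 ≈ 185.01 ⇒ 185.
PM2.5: 230.50 lies in 175.29–246.82, so I_lo=151, I_hi=200, C_lo=175.29, C_hi=246.82.
(200−151)/(246.82−175.29) × (230.50−175.29) + 151 = 49/71.53 × 55.21 + 151 ≈ 188.82 → 189.
Sub-indices: NO₂→64, PM10→252, CO→185, PM2.5→189. Overall AQI = max = 252; dominant pollutant is PM10.
AQI 252: Very Unhealthy.

252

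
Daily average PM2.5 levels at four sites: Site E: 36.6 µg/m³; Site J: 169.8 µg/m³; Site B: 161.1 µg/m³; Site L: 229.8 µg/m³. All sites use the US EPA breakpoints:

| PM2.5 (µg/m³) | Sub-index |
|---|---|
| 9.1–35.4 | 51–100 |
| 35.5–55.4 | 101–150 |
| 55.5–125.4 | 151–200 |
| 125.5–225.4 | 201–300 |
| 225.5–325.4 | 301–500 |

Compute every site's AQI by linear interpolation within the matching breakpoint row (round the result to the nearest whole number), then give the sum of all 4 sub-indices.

Site E 36.6: bracket 35.5–55.4 → index 101–150; slope 49/19.9, offset 1.1.
AQI = 101 + 49/19.9·1.1 ≈ 103.71 ⇒ 104.
Site J: 169.8 ∈ [125.5, 225.4] ↔ index [201, 300].
201 + (169.8−125.5)·(300−201)/(225.4−125.5) = 201 + 44.3·99/99.9 ≈ 244.90, so AQI = 245.
Site B: row 125.5–225.4 (AQI 201–300). (300−201)·(161.1−125.5)/(225.4−125.5) + 201 = 99·35.6/99.9 + 201 ≈ 236.28 → 236.
Site L: 229.8 lies in 225.5–325.4, so I_lo=301, I_hi=500, C_lo=225.5, C_hi=325.4.
(500−301)/(325.4−225.5) × (229.8−225.5) + 301 = 199/99.9 × 4.3 + 301 ≈ 309.57 → 310.
AQIs: Site E=104, Site J=245, Site B=236, Site L=310. Sum = 104 + 245 + 236 + 310 = 895.

895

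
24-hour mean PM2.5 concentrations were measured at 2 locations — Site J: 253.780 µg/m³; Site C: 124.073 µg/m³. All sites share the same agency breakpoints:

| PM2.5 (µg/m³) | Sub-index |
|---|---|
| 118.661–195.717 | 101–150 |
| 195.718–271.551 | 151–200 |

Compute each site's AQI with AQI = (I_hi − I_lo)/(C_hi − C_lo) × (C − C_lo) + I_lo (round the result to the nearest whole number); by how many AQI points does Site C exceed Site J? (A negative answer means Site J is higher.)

-85

Site J: 253.780 lies in 195.718–271.551, so I_lo=151, I_hi=200, C_lo=195.718, C_hi=271.551.
(200−151)/(271.551−195.718) × (253.780−195.718) + 151 = 49/75.833 × 58.062 + 151 ≈ 188.52 → 189.
Site C: 124.073 ∈ [118.661, 195.717] ↔ index [101, 150].
101 + (124.073−118.661)·(150−101)/(195.717−118.661) = 101 + 5.412·49/77.056 ≈ 104.44, so AQI = 104.
AQIs: Site J=189, Site C=104. Site C (104) − Site J (189) = -85.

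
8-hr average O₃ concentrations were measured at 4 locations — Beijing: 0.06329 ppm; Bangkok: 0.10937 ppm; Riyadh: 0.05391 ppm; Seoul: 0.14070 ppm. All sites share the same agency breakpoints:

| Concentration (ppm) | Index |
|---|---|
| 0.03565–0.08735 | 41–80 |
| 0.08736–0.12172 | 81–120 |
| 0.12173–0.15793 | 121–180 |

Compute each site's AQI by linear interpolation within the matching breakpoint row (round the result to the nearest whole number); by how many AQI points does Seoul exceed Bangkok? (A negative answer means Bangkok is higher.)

Beijing: 0.06329 lies in 0.03565–0.08735, so I_lo=41, I_hi=80, C_lo=0.03565, C_hi=0.08735.
(80−41)/(0.08735−0.03565) × (0.06329−0.03565) + 41 = 39/0.05170 × 0.02764 + 41 ≈ 61.85 → 62.
Bangkok: row 0.08736–0.12172 (AQI 81–120). (120−81)·(0.10937−0.08736)/(0.12172−0.08736) + 81 = 39·0.02201/0.03436 + 81 ≈ 105.98 → 106.
Riyadh: 0.05391 lies in 0.03565–0.08735, so I_lo=41, I_hi=80, C_lo=0.03565, C_hi=0.08735.
(80−41)/(0.08735−0.03565) × (0.05391−0.03565) + 41 = 39/0.05170 × 0.01826 + 41 ≈ 54.77 → 55.
Seoul: row 0.12173–0.15793 (AQI 121–180). (180−121)·(0.14070−0.12173)/(0.15793−0.12173) + 121 = 59·0.01897/0.03620 + 121 ≈ 151.92 → 152.
AQIs: Beijing=62, Bangkok=106, Riyadh=55, Seoul=152. Seoul (152) − Bangkok (106) = 46.

46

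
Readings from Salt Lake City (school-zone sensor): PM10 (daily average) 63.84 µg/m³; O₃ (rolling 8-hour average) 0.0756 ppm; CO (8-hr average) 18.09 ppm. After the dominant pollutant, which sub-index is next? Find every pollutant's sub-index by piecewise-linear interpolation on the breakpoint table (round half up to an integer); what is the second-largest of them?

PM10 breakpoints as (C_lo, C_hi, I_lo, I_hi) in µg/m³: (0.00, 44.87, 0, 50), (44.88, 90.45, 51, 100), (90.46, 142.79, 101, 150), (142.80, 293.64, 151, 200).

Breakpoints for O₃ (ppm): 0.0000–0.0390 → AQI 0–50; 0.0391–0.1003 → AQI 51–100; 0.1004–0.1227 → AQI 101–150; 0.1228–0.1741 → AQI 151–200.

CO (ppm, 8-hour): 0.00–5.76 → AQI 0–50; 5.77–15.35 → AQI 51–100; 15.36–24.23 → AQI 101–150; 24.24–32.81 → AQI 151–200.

80

PM10: row 44.88–90.45 (AQI 51–100). (100−51)·(63.84−44.88)/(90.45−44.88) + 51 = 49·18.96/45.57 + 51 ≈ 71.39 → 71.
O₃: 0.0756 ∈ [0.0391, 0.1003] ↔ index [51, 100].
51 + (0.0756−0.0391)·(100−51)/(0.1003−0.0391) = 51 + 0.0365·49/0.0612 ≈ 80.22, so AQI = 80.
CO 18.09: bracket 15.36–24.23 → index 101–150; slope 49/8.87, offset 2.73.
AQI = 101 + 49/8.87·2.73 ≈ 116.08 ⇒ 116.
Sub-indices: PM10→71, O₃→80, CO→116. Ranked high→low: 116, 80, 71. Second-highest sub-index = 80.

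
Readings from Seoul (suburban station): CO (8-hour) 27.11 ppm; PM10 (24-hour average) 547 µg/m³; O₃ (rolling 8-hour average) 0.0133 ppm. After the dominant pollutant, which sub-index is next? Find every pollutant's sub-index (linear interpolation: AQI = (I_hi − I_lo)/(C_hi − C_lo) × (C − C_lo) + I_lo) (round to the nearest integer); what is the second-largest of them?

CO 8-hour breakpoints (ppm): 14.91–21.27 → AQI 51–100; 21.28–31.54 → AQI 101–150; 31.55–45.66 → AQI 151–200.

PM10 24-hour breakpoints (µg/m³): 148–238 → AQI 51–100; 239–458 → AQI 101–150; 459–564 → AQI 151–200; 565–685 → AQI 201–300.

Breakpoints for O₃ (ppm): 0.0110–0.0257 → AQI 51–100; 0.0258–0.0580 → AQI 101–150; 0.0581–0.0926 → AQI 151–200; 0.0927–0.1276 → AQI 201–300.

CO: 27.11 ∈ [21.28, 31.54] ↔ index [101, 150].
101 + (27.11−21.28)·(150−101)/(31.54−21.28) = 101 + 5.83·49/10.26 ≈ 128.84, so AQI = 129.
PM10: row 459–564 (AQI 151–200). (200−151)·(547−459)/(564−459) + 151 = 49·88/105 + 151 ≈ 192.07 → 192.
O₃: 0.0133 ∈ [0.0110, 0.0257] ↔ index [51, 100].
51 + (0.0133−0.0110)·(100−51)/(0.0257−0.0110) = 51 + 0.0023·49/0.0147 ≈ 58.67, so AQI = 59.
Sub-indices: CO→129, PM10→192, O₃→59. Ranked high→low: 192, 129, 59. Second-highest sub-index = 129.

129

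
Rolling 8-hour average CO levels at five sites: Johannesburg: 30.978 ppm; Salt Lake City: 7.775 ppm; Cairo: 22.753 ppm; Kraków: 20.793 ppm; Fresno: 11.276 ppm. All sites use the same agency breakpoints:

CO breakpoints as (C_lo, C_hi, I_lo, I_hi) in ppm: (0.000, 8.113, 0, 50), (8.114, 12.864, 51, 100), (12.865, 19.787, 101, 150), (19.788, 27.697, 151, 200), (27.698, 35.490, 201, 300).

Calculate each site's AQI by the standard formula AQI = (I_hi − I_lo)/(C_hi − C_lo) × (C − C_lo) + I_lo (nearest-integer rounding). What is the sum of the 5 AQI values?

701

Johannesburg: 30.978 ∈ [27.698, 35.490] ↔ index [201, 300].
201 + (30.978−27.698)·(300−201)/(35.490−27.698) = 201 + 3.280·99/7.792 ≈ 242.67, so AQI = 243.
Salt Lake City 7.775: bracket 0.000–8.113 → index 0–50; slope 50/8.113, offset 7.775.
AQI = 0 + 50/8.113·7.775 ≈ 47.92 ⇒ 48.
Cairo 22.753: bracket 19.788–27.697 → index 151–200; slope 49/7.909, offset 2.965.
AQI = 151 + 49/7.909·2.965 ≈ 169.37 ⇒ 169.
Kraków: 20.793 lies in 19.788–27.697, so I_lo=151, I_hi=200, C_lo=19.788, C_hi=27.697.
(200−151)/(27.697−19.788) × (20.793−19.788) + 151 = 49/7.909 × 1.005 + 151 ≈ 157.23 → 157.
Fresno: 11.276 lies in 8.114–12.864, so I_lo=51, I_hi=100, C_lo=8.114, C_hi=12.864.
(100−51)/(12.864−8.114) × (11.276−8.114) + 51 = 49/4.750 × 3.162 + 51 ≈ 83.62 → 84.
AQIs: Johannesburg=243, Salt Lake City=48, Cairo=169, Kraków=157, Fresno=84. Sum = 243 + 48 + 169 + 157 + 84 = 701.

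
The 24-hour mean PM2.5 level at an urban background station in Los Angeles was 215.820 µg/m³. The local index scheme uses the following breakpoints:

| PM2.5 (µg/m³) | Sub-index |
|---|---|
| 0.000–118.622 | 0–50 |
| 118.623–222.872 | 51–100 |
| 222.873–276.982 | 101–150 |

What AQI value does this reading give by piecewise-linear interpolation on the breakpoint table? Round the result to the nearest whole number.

PM2.5: 215.820 ∈ [118.623, 222.872] ↔ index [51, 100].
51 + (215.820−118.623)·(100−51)/(222.872−118.623) = 51 + 97.197·49/104.249 ≈ 96.69, so AQI = 97.

97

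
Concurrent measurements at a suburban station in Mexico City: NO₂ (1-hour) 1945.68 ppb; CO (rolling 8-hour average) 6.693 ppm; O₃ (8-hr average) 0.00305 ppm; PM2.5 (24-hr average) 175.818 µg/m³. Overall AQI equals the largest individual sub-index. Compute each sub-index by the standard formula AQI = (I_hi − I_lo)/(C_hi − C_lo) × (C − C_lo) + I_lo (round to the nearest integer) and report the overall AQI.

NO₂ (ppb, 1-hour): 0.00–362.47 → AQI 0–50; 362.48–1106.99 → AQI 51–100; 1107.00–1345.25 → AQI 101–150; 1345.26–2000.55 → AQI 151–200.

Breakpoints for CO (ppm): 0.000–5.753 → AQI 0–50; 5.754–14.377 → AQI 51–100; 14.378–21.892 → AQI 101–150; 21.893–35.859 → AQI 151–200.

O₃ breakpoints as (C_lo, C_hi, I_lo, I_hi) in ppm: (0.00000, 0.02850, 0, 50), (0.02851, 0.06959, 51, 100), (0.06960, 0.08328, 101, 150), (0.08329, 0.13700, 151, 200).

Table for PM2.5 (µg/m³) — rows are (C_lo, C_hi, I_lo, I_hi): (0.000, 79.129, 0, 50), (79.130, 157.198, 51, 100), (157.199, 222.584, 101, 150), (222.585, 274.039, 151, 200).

NO₂ 1945.68: bracket 1345.26–2000.55 → index 151–200; slope 49/655.29, offset 600.42.
AQI = 151 + 49/655.29·600.42 ≈ 195.90 ⇒ 196.
CO 6.693: bracket 5.754–14.377 → index 51–100; slope 49/8.623, offset 0.939.
AQI = 51 + 49/8.623·0.939 ≈ 56.34 ⇒ 56.
O₃: 0.00305 ∈ [0.00000, 0.02850] ↔ index [0, 50].
0 + (0.00305−0.00000)·(50−0)/(0.02850−0.00000) = 0 + 0.00305·50/0.02850 ≈ 5.35, so AQI = 5.
PM2.5: row 157.199–222.584 (AQI 101–150). (150−101)·(175.818−157.199)/(222.584−157.199) + 101 = 49·18.619/65.385 + 101 ≈ 114.95 → 115.
Sub-indices: NO₂→196, CO→56, O₃→5, PM2.5→115. Overall AQI = max = 196; dominant pollutant is NO₂.
AQI 196: Unhealthy.

196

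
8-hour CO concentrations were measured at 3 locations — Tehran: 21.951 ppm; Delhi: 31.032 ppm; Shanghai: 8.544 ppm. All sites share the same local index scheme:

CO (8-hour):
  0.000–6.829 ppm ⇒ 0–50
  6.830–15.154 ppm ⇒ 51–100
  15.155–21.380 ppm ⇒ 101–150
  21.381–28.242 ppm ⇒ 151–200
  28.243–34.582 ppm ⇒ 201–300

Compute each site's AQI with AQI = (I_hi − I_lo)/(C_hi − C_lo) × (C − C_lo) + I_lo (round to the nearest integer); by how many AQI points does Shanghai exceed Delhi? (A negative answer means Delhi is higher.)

-184

Tehran: row 21.381–28.242 (AQI 151–200). (200−151)·(21.951−21.381)/(28.242−21.381) + 151 = 49·0.570/6.861 + 151 ≈ 155.07 → 155.
Delhi: row 28.243–34.582 (AQI 201–300). (300−201)·(31.032−28.243)/(34.582−28.243) + 201 = 99·2.789/6.339 + 201 ≈ 244.56 → 245.
Shanghai: 8.544 ∈ [6.830, 15.154] ↔ index [51, 100].
51 + (8.544−6.830)·(100−51)/(15.154−6.830) = 51 + 1.714·49/8.324 ≈ 61.09, so AQI = 61.
AQIs: Tehran=155, Delhi=245, Shanghai=61. Shanghai (61) − Delhi (245) = -184.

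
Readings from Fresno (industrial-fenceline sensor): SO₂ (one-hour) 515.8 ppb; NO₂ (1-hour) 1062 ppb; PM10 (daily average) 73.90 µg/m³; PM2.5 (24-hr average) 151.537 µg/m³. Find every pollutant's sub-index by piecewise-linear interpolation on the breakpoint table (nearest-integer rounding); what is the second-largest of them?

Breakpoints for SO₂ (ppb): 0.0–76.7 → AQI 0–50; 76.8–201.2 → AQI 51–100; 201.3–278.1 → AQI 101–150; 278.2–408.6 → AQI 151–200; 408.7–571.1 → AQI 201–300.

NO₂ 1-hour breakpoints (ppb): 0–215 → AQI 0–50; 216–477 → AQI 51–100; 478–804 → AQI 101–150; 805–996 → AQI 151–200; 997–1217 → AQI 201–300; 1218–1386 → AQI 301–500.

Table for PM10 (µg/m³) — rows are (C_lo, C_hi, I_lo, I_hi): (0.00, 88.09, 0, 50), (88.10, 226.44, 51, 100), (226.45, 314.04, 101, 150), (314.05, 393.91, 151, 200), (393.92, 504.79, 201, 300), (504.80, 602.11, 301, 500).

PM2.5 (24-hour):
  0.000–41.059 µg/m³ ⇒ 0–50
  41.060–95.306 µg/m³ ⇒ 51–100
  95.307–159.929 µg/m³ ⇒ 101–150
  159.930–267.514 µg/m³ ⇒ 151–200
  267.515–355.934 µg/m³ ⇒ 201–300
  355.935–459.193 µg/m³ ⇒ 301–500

230

SO₂: 515.8 ∈ [408.7, 571.1] ↔ index [201, 300].
201 + (515.8−408.7)·(300−201)/(571.1−408.7) = 201 + 107.1·99/162.4 ≈ 266.29, so AQI = 266.
NO₂: 1062 ∈ [997, 1217] ↔ index [201, 300].
201 + (1062−997)·(300−201)/(1217−997) = 201 + 65·99/220 ≈ 230.25, so AQI = 230.
PM10 73.90: bracket 0.00–88.09 → index 0–50; slope 50/88.09, offset 73.90.
AQI = 0 + 50/88.09·73.90 ≈ 41.95 ⇒ 42.
PM2.5 151.537: bracket 95.307–159.929 → index 101–150; slope 49/64.622, offset 56.230.
AQI = 101 + 49/64.622·56.230 ≈ 143.64 ⇒ 144.
Sub-indices: SO₂→266, NO₂→230, PM10→42, PM2.5→144. Ranked high→low: 266, 230, 144, 42. Second-highest sub-index = 230.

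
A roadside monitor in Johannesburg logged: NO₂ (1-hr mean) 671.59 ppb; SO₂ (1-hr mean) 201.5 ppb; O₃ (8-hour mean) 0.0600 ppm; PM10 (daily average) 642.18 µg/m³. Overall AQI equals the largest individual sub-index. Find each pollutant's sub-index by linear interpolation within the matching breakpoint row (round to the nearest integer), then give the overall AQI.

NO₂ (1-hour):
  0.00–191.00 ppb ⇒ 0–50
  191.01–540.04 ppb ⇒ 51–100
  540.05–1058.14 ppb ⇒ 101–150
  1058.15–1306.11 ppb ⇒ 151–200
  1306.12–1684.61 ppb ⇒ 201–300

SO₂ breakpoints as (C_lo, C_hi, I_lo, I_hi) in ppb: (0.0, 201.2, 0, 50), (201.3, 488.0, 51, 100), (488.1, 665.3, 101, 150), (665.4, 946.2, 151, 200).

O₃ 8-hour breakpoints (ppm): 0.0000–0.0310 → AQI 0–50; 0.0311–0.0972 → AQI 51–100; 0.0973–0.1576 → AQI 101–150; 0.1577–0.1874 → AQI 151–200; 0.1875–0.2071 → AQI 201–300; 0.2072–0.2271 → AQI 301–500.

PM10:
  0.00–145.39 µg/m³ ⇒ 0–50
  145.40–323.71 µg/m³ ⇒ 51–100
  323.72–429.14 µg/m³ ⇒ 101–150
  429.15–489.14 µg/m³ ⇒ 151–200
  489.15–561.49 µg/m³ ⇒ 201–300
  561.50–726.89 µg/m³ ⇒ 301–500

398

NO₂: 671.59 ∈ [540.05, 1058.14] ↔ index [101, 150].
101 + (671.59−540.05)·(150−101)/(1058.14−540.05) = 101 + 131.54·49/518.09 ≈ 113.44, so AQI = 113.
SO₂: row 201.3–488.0 (AQI 51–100). (100−51)·(201.5−201.3)/(488.0−201.3) + 51 = 49·0.2/286.7 + 51 ≈ 51.03 → 51.
O₃ 0.0600: bracket 0.0311–0.0972 → index 51–100; slope 49/0.0661, offset 0.0289.
AQI = 51 + 49/0.0661·0.0289 ≈ 72.42 ⇒ 72.
PM10: 642.18 lies in 561.50–726.89, so I_lo=301, I_hi=500, C_lo=561.50, C_hi=726.89.
(500−301)/(726.89−561.50) × (642.18−561.50) + 301 = 199/165.39 × 80.68 + 301 ≈ 398.08 → 398.
Sub-indices: NO₂→113, SO₂→51, O₃→72, PM10→398. Overall AQI = max = 398; dominant pollutant is PM10.
AQI 398: Hazardous.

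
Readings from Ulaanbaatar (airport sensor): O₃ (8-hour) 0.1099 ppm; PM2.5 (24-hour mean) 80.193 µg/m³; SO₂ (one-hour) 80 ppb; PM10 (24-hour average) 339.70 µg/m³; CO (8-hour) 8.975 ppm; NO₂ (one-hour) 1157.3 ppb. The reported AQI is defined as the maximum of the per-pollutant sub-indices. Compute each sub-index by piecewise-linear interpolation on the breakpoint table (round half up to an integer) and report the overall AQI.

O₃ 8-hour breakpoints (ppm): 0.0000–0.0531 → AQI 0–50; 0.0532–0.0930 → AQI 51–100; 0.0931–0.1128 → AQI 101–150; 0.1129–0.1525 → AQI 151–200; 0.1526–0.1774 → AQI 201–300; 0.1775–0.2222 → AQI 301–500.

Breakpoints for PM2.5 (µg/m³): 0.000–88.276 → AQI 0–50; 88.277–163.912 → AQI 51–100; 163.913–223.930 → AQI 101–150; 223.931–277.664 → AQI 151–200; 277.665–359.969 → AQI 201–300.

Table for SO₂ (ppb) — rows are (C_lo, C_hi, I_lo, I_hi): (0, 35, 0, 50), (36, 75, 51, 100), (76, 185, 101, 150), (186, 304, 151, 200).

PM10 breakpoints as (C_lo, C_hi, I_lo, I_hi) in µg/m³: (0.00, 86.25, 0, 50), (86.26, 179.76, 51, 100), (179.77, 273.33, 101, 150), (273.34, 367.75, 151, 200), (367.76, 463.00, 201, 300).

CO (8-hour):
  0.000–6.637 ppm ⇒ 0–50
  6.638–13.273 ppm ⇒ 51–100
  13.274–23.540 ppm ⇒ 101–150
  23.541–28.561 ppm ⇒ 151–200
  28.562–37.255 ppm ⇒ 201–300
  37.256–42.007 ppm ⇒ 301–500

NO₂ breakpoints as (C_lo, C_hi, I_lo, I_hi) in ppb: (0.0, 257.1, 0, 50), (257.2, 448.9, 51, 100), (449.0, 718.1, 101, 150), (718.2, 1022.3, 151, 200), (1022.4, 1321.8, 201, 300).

O₃: 0.1099 ∈ [0.0931, 0.1128] ↔ index [101, 150].
101 + (0.1099−0.0931)·(150−101)/(0.1128−0.0931) = 101 + 0.0168·49/0.0197 ≈ 142.79, so AQI = 143.
PM2.5: 80.193 ∈ [0.000, 88.276] ↔ index [0, 50].
0 + (80.193−0.000)·(50−0)/(88.276−0.000) = 0 + 80.193·50/88.276 ≈ 45.42, so AQI = 45.
SO₂ 80: bracket 76–185 → index 101–150; slope 49/109, offset 4.
AQI = 101 + 49/109·4 ≈ 102.80 ⇒ 103.
PM10: 339.70 lies in 273.34–367.75, so I_lo=151, I_hi=200, C_lo=273.34, C_hi=367.75.
(200−151)/(367.75−273.34) × (339.70−273.34) + 151 = 49/94.41 × 66.36 + 151 ≈ 185.44 → 185.
CO: 8.975 ∈ [6.638, 13.273] ↔ index [51, 100].
51 + (8.975−6.638)·(100−51)/(13.273−6.638) = 51 + 2.337·49/6.635 ≈ 68.26, so AQI = 68.
NO₂: 1157.3 ∈ [1022.4, 1321.8] ↔ index [201, 300].
201 + (1157.3−1022.4)·(300−201)/(1321.8−1022.4) = 201 + 134.9·99/299.4 ≈ 245.61, so AQI = 246.
Sub-indices: O₃→143, PM2.5→45, SO₂→103, PM10→185, CO→68, NO₂→246. Overall AQI = max = 246; dominant pollutant is NO₂.
AQI 246: Very Unhealthy.

246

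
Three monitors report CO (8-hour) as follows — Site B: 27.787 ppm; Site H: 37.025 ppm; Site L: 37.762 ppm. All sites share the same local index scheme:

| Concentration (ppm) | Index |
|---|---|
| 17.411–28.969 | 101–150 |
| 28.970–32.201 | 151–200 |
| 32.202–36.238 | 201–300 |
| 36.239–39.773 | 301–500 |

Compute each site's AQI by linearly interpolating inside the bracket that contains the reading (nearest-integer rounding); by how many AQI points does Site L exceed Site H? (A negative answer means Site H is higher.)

Site B: 27.787 ∈ [17.411, 28.969] ↔ index [101, 150].
101 + (27.787−17.411)·(150−101)/(28.969−17.411) = 101 + 10.376·49/11.558 ≈ 144.99, so AQI = 145.
Site H: 37.025 lies in 36.239–39.773, so I_lo=301, I_hi=500, C_lo=36.239, C_hi=39.773.
(500−301)/(39.773−36.239) × (37.025−36.239) + 301 = 199/3.534 × 0.786 + 301 ≈ 345.26 → 345.
Site L 37.762: bracket 36.239–39.773 → index 301–500; slope 199/3.534, offset 1.523.
AQI = 301 + 199/3.534·1.523 ≈ 386.76 ⇒ 387.
AQIs: Site B=145, Site H=345, Site L=387. Site L (387) − Site H (345) = 42.

42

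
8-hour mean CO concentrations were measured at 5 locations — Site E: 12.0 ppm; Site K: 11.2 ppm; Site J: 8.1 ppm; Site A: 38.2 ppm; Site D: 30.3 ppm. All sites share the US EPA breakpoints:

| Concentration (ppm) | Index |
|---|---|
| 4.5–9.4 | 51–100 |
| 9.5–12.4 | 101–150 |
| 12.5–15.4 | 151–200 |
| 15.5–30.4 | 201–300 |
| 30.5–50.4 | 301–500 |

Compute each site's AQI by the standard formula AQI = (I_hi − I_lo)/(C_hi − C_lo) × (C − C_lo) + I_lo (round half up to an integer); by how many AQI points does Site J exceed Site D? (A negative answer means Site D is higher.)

Site E: row 9.5–12.4 (AQI 101–150). (150−101)·(12.0−9.5)/(12.4−9.5) + 101 = 49·2.5/2.9 + 101 ≈ 143.24 → 143.
Site K: 11.2 lies in 9.5–12.4, so I_lo=101, I_hi=150, C_lo=9.5, C_hi=12.4.
(150−101)/(12.4−9.5) × (11.2−9.5) + 101 = 49/2.9 × 1.7 + 101 ≈ 129.72 → 130.
Site J: 8.1 lies in 4.5–9.4, so I_lo=51, I_hi=100, C_lo=4.5, C_hi=9.4.
(100−51)/(9.4−4.5) × (8.1−4.5) + 51 = 49/4.9 × 3.6 + 51 ≈ 87.00 → 87.
Site A: 38.2 lies in 30.5–50.4, so I_lo=301, I_hi=500, C_lo=30.5, C_hi=50.4.
(500−301)/(50.4−30.5) × (38.2−30.5) + 301 = 199/19.9 × 7.7 + 301 ≈ 378.00 → 378.
Site D 30.3: bracket 15.5–30.4 → index 201–300; slope 99/14.9, offset 14.8.
AQI = 201 + 99/14.9·14.8 ≈ 299.34 ⇒ 299.
AQIs: Site E=143, Site K=130, Site J=87, Site A=378, Site D=299. Site J (87) − Site D (299) = -212.

-212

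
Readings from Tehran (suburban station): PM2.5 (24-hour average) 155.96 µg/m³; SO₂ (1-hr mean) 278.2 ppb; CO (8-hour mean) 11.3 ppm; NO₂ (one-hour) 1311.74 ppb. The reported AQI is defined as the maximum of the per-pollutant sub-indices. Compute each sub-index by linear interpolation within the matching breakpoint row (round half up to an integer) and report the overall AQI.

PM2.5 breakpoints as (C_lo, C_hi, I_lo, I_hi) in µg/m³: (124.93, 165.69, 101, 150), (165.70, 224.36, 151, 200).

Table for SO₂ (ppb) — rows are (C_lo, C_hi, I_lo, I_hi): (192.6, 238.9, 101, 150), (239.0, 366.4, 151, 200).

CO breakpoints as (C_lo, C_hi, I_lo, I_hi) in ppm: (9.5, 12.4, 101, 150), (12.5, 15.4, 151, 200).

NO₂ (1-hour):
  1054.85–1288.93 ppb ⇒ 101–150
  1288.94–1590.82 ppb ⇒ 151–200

PM2.5: 155.96 ∈ [124.93, 165.69] ↔ index [101, 150].
101 + (155.96−124.93)·(150−101)/(165.69−124.93) = 101 + 31.03·49/40.76 ≈ 138.30, so AQI = 138.
SO₂ 278.2: bracket 239.0–366.4 → index 151–200; slope 49/127.4, offset 39.2.
AQI = 151 + 49/127.4·39.2 ≈ 166.08 ⇒ 166.
CO: 11.3 lies in 9.5–12.4, so I_lo=101, I_hi=150, C_lo=9.5, C_hi=12.4.
(150−101)/(12.4−9.5) × (11.3−9.5) + 101 = 49/2.9 × 1.8 + 101 ≈ 131.41 → 131.
NO₂: 1311.74 ∈ [1288.94, 1590.82] ↔ index [151, 200].
151 + (1311.74−1288.94)·(200−151)/(1590.82−1288.94) = 151 + 22.80·49/301.88 ≈ 154.70, so AQI = 155.
Sub-indices: PM2.5→138, SO₂→166, CO→131, NO₂→155. Overall AQI = max = 166; dominant pollutant is SO₂.

166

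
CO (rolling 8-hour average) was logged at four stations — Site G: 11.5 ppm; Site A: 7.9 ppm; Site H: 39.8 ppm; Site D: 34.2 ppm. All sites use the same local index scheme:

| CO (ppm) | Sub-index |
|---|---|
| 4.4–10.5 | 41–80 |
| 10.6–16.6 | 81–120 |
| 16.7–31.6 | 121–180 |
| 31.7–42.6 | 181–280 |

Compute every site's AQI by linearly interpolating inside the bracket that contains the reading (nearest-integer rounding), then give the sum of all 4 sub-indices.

609

Site G: row 10.6–16.6 (AQI 81–120). (120−81)·(11.5−10.6)/(16.6−10.6) + 81 = 39·0.9/6.0 + 81 ≈ 86.85 → 87.
Site A: 7.9 ∈ [4.4, 10.5] ↔ index [41, 80].
41 + (7.9−4.4)·(80−41)/(10.5−4.4) = 41 + 3.5·39/6.1 ≈ 63.38, so AQI = 63.
Site H: 39.8 lies in 31.7–42.6, so I_lo=181, I_hi=280, C_lo=31.7, C_hi=42.6.
(280−181)/(42.6−31.7) × (39.8−31.7) + 181 = 99/10.9 × 8.1 + 181 ≈ 254.57 → 255.
Site D 34.2: bracket 31.7–42.6 → index 181–280; slope 99/10.9, offset 2.5.
AQI = 181 + 99/10.9·2.5 ≈ 203.71 ⇒ 204.
AQIs: Site G=87, Site A=63, Site H=255, Site D=204. Sum = 87 + 63 + 255 + 204 = 609.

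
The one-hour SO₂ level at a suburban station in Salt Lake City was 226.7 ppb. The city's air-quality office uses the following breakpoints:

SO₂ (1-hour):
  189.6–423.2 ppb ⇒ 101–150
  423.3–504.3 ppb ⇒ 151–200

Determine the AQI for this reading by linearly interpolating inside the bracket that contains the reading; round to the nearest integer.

SO₂: 226.7 lies in 189.6–423.2, so I_lo=101, I_hi=150, C_lo=189.6, C_hi=423.2.
(150−101)/(423.2−189.6) × (226.7−189.6) + 101 = 49/233.6 × 37.1 + 101 ≈ 108.78 → 109.

109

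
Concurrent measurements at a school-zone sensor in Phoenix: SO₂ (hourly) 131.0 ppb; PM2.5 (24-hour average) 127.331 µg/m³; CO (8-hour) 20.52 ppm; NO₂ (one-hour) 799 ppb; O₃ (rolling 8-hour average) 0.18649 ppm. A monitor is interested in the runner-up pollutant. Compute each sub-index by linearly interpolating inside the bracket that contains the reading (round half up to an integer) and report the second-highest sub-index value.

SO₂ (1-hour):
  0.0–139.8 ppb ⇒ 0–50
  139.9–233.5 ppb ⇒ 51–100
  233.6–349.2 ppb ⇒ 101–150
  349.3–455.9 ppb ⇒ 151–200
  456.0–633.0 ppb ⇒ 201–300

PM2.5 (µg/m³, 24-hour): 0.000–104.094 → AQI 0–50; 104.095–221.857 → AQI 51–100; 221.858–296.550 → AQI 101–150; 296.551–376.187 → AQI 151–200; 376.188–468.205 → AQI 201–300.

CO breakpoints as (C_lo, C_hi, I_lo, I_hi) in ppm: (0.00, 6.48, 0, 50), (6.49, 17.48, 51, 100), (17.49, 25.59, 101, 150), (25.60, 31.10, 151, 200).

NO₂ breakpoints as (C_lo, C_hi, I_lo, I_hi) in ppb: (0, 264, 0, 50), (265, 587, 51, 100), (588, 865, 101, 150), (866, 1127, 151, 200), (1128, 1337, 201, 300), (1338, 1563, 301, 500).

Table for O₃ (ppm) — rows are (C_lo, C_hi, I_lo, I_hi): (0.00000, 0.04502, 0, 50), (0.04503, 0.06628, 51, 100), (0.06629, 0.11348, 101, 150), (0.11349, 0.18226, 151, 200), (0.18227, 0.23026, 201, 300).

SO₂: row 0.0–139.8 (AQI 0–50). (50−0)·(131.0−0.0)/(139.8−0.0) + 0 = 50·131.0/139.8 + 0 ≈ 46.85 → 47.
PM2.5: 127.331 ∈ [104.095, 221.857] ↔ index [51, 100].
51 + (127.331−104.095)·(100−51)/(221.857−104.095) = 51 + 23.236·49/117.762 ≈ 60.67, so AQI = 61.
CO: 20.52 lies in 17.49–25.59, so I_lo=101, I_hi=150, C_lo=17.49, C_hi=25.59.
(150−101)/(25.59−17.49) × (20.52−17.49) + 101 = 49/8.10 × 3.03 + 101 ≈ 119.33 → 119.
NO₂: 799 lies in 588–865, so I_lo=101, I_hi=150, C_lo=588, C_hi=865.
(150−101)/(865−588) × (799−588) + 101 = 49/277 × 211 + 101 ≈ 138.32 → 138.
O₃: 0.18649 lies in 0.18227–0.23026, so I_lo=201, I_hi=300, C_lo=0.18227, C_hi=0.23026.
(300−201)/(0.23026−0.18227) × (0.18649−0.18227) + 201 = 99/0.04799 × 0.00422 + 201 ≈ 209.71 → 210.
Sub-indices: SO₂→47, PM2.5→61, CO→119, NO₂→138, O₃→210. Ranked high→low: 210, 138, 119, 61, 47. Second-highest sub-index = 138.

138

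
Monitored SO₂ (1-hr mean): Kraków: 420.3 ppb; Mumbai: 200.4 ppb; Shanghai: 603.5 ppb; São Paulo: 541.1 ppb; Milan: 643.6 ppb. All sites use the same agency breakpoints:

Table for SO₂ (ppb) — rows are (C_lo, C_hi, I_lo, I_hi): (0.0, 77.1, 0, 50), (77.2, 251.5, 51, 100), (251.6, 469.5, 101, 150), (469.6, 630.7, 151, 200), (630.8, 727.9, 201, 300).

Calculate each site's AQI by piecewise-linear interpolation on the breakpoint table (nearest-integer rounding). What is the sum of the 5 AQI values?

Kraków: 420.3 lies in 251.6–469.5, so I_lo=101, I_hi=150, C_lo=251.6, C_hi=469.5.
(150−101)/(469.5−251.6) × (420.3−251.6) + 101 = 49/217.9 × 168.7 + 101 ≈ 138.94 → 139.
Mumbai: row 77.2–251.5 (AQI 51–100). (100−51)·(200.4−77.2)/(251.5−77.2) + 51 = 49·123.2/174.3 + 51 ≈ 85.63 → 86.
Shanghai: row 469.6–630.7 (AQI 151–200). (200−151)·(603.5−469.6)/(630.7−469.6) + 151 = 49·133.9/161.1 + 151 ≈ 191.73 → 192.
São Paulo: row 469.6–630.7 (AQI 151–200). (200−151)·(541.1−469.6)/(630.7−469.6) + 151 = 49·71.5/161.1 + 151 ≈ 172.75 → 173.
Milan: 643.6 ∈ [630.8, 727.9] ↔ index [201, 300].
201 + (643.6−630.8)·(300−201)/(727.9−630.8) = 201 + 12.8·99/97.1 ≈ 214.05, so AQI = 214.
AQIs: Kraków=139, Mumbai=86, Shanghai=192, São Paulo=173, Milan=214. Sum = 139 + 86 + 192 + 173 + 214 = 804.

804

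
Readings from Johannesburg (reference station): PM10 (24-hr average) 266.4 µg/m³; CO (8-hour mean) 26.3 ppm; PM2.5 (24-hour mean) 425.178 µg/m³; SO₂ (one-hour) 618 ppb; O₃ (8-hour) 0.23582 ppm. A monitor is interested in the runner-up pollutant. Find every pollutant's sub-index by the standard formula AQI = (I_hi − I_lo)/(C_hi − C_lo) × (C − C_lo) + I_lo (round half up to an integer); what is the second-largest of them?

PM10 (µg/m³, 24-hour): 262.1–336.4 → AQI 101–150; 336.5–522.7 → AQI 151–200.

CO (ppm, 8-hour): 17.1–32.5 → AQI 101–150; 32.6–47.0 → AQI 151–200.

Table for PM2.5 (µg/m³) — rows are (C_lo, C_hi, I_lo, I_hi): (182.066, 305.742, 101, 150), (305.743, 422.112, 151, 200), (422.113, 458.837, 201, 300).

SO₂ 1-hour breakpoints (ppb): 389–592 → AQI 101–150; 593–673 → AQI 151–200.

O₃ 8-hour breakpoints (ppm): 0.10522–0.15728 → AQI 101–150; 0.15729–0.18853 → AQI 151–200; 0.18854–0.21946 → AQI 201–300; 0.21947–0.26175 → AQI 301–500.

PM10: row 262.1–336.4 (AQI 101–150). (150−101)·(266.4−262.1)/(336.4−262.1) + 101 = 49·4.3/74.3 + 101 ≈ 103.84 → 104.
CO: row 17.1–32.5 (AQI 101–150). (150−101)·(26.3−17.1)/(32.5−17.1) + 101 = 49·9.2/15.4 + 101 ≈ 130.27 → 130.
PM2.5: row 422.113–458.837 (AQI 201–300). (300−201)·(425.178−422.113)/(458.837−422.113) + 201 = 99·3.065/36.724 + 201 ≈ 209.26 → 209.
SO₂ 618: bracket 593–673 → index 151–200; slope 49/80, offset 25.
AQI = 151 + 49/80·25 ≈ 166.31 ⇒ 166.
O₃: 0.23582 lies in 0.21947–0.26175, so I_lo=301, I_hi=500, C_lo=0.21947, C_hi=0.26175.
(500−301)/(0.26175−0.21947) × (0.23582−0.21947) + 301 = 199/0.04228 × 0.01635 + 301 ≈ 377.95 → 378.
Sub-indices: PM10→104, CO→130, PM2.5→209, SO₂→166, O₃→378. Ranked high→low: 378, 209, 166, 130, 104. Second-highest sub-index = 209.

209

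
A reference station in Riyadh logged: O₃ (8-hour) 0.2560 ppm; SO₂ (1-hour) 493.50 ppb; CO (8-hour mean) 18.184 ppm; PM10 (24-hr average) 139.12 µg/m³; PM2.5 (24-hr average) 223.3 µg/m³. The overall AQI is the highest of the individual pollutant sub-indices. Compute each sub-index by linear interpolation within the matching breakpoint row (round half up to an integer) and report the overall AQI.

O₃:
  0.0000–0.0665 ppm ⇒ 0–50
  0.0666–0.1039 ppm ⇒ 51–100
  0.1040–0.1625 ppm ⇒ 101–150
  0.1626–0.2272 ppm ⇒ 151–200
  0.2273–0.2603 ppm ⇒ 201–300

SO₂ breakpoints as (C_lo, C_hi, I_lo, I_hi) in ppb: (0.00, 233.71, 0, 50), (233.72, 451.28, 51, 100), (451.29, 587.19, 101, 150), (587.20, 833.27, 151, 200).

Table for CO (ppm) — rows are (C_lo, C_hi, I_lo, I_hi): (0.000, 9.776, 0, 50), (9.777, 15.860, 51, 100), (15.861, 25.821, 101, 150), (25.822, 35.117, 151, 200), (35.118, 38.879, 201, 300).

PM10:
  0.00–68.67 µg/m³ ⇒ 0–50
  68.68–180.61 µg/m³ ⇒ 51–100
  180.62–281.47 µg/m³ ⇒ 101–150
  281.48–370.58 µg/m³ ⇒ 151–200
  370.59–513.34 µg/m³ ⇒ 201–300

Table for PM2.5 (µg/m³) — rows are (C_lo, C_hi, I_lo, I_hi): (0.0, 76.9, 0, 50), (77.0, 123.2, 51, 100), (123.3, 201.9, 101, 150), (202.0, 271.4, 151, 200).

287

O₃ 0.2560: bracket 0.2273–0.2603 → index 201–300; slope 99/0.0330, offset 0.0287.
AQI = 201 + 99/0.0330·0.0287 ≈ 287.10 ⇒ 287.
SO₂ 493.50: bracket 451.29–587.19 → index 101–150; slope 49/135.90, offset 42.21.
AQI = 101 + 49/135.90·42.21 ≈ 116.22 ⇒ 116.
CO: 18.184 lies in 15.861–25.821, so I_lo=101, I_hi=150, C_lo=15.861, C_hi=25.821.
(150−101)/(25.821−15.861) × (18.184−15.861) + 101 = 49/9.960 × 2.323 + 101 ≈ 112.43 → 112.
PM10: row 68.68–180.61 (AQI 51–100). (100−51)·(139.12−68.68)/(180.61−68.68) + 51 = 49·70.44/111.93 + 51 ≈ 81.84 → 82.
PM2.5: 223.3 ∈ [202.0, 271.4] ↔ index [151, 200].
151 + (223.3−202.0)·(200−151)/(271.4−202.0) = 151 + 21.3·49/69.4 ≈ 166.04, so AQI = 166.
Sub-indices: O₃→287, SO₂→116, CO→112, PM10→82, PM2.5→166. Overall AQI = max = 287; dominant pollutant is O₃.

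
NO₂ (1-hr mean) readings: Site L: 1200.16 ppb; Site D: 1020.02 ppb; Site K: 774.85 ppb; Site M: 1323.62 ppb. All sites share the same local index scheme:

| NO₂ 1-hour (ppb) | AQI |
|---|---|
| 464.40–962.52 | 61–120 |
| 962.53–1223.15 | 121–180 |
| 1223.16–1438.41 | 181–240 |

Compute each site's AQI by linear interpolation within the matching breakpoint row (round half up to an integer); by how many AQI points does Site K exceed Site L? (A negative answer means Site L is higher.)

Site L: row 962.53–1223.15 (AQI 121–180). (180−121)·(1200.16−962.53)/(1223.15−962.53) + 121 = 59·237.63/260.62 + 121 ≈ 174.80 → 175.
Site D 1020.02: bracket 962.53–1223.15 → index 121–180; slope 59/260.62, offset 57.49.
AQI = 121 + 59/260.62·57.49 ≈ 134.01 ⇒ 134.
Site K: 774.85 lies in 464.40–962.52, so I_lo=61, I_hi=120, C_lo=464.40, C_hi=962.52.
(120−61)/(962.52−464.40) × (774.85−464.40) + 61 = 59/498.12 × 310.45 + 61 ≈ 97.77 → 98.
Site M: 1323.62 lies in 1223.16–1438.41, so I_lo=181, I_hi=240, C_lo=1223.16, C_hi=1438.41.
(240−181)/(1438.41−1223.16) × (1323.62−1223.16) + 181 = 59/215.25 × 100.46 + 181 ≈ 208.54 → 209.
AQIs: Site L=175, Site D=134, Site K=98, Site M=209. Site K (98) − Site L (175) = -77.

-77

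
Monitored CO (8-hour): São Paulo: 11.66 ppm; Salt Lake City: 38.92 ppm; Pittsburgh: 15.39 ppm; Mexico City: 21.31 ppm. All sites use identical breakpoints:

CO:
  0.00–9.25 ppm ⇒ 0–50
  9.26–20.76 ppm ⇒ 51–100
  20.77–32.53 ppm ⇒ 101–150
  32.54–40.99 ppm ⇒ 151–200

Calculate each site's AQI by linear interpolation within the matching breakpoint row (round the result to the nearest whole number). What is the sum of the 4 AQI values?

São Paulo: row 9.26–20.76 (AQI 51–100). (100−51)·(11.66−9.26)/(20.76−9.26) + 51 = 49·2.40/11.50 + 51 ≈ 61.23 → 61.
Salt Lake City: 38.92 ∈ [32.54, 40.99] ↔ index [151, 200].
151 + (38.92−32.54)·(200−151)/(40.99−32.54) = 151 + 6.38·49/8.45 ≈ 188.00, so AQI = 188.
Pittsburgh: row 9.26–20.76 (AQI 51–100). (100−51)·(15.39−9.26)/(20.76−9.26) + 51 = 49·6.13/11.50 + 51 ≈ 77.12 → 77.
Mexico City: row 20.77–32.53 (AQI 101–150). (150−101)·(21.31−20.77)/(32.53−20.77) + 101 = 49·0.54/11.76 + 101 ≈ 103.25 → 103.
AQIs: São Paulo=61, Salt Lake City=188, Pittsburgh=77, Mexico City=103. Sum = 61 + 188 + 77 + 103 = 429.

429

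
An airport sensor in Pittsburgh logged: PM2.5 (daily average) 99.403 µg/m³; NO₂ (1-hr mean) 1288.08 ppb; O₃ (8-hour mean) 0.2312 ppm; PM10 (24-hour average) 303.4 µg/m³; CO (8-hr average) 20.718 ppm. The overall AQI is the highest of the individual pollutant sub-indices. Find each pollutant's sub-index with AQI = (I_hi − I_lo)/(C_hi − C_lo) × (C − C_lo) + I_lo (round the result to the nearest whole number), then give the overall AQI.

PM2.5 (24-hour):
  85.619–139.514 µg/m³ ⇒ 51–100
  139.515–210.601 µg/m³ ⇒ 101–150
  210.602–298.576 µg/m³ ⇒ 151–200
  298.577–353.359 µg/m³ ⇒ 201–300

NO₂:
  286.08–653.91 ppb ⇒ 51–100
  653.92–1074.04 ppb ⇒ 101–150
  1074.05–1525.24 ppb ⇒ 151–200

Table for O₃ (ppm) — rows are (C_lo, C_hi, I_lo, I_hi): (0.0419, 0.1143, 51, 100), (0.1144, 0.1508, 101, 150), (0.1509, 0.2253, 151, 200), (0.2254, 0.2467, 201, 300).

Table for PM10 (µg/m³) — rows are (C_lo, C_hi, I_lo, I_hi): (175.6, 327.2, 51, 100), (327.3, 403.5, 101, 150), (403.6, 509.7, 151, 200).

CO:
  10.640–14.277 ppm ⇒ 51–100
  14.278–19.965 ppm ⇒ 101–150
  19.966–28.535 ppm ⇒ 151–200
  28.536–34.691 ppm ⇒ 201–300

PM2.5: row 85.619–139.514 (AQI 51–100). (100−51)·(99.403−85.619)/(139.514−85.619) + 51 = 49·13.784/53.895 + 51 ≈ 63.53 → 64.
NO₂: 1288.08 lies in 1074.05–1525.24, so I_lo=151, I_hi=200, C_lo=1074.05, C_hi=1525.24.
(200−151)/(1525.24−1074.05) × (1288.08−1074.05) + 151 = 49/451.19 × 214.03 + 151 ≈ 174.24 → 174.
O₃: 0.2312 ∈ [0.2254, 0.2467] ↔ index [201, 300].
201 + (0.2312−0.2254)·(300−201)/(0.2467−0.2254) = 201 + 0.0058·99/0.0213 ≈ 227.96, so AQI = 228.
PM10 303.4: bracket 175.6–327.2 → index 51–100; slope 49/151.6, offset 127.8.
AQI = 51 + 49/151.6·127.8 ≈ 92.31 ⇒ 92.
CO: 20.718 ∈ [19.966, 28.535] ↔ index [151, 200].
151 + (20.718−19.966)·(200−151)/(28.535−19.966) = 151 + 0.752·49/8.569 ≈ 155.30, so AQI = 155.
Sub-indices: PM2.5→64, NO₂→174, O₃→228, PM10→92, CO→155. Overall AQI = max = 228; dominant pollutant is O₃.

228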